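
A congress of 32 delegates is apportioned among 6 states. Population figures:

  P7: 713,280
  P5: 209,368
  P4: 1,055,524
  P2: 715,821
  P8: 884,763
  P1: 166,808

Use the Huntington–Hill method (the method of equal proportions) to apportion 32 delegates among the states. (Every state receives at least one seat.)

With divisor 118091: modified quotas P7 6.040, P5 1.773, P4 8.938, P2 6.062, P8 7.492, P1 1.413.
Geometric-mean thresholds: P7 √(6·7)=6.481, P5 √(1·2)=1.414, P4 √(8·9)=8.485, P2 √(6·7)=6.481, P8 √(7·8)=7.483, P1 √(1·2)=1.414.
Each quota rounded against its threshold gives P7 6, P5 2, P4 9, P2 6, P8 8, P1 1 (total 32).

P7=6, P5=2, P4=9, P2=6, P8=8, P1=1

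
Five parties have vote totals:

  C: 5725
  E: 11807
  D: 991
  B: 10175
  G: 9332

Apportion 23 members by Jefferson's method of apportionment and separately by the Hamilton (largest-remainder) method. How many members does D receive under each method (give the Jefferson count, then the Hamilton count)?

Jefferson: C 3, E 8, D 0, B 6, G 6.
Hamilton: C 3, E 7, D 1, B 6, G 6.
D gets 0 under Jefferson and 1 under Hamilton.

0 and 1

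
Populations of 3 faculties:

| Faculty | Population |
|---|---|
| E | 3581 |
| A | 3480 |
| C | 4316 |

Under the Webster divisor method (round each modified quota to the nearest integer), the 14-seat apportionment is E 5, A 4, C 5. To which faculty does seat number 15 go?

Priority for the next seat is population ÷ (current seats + 0.5).
Priorities: E 651.091, A 773.333, C 784.727.
Highest priority: C.

C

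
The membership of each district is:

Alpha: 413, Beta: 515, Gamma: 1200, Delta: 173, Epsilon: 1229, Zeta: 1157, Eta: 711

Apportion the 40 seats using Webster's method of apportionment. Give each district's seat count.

Alpha 3; Beta 4; Gamma 9; Delta 1; Epsilon 9; Zeta 9; Eta 5

Standard divisor 5398/40 ≈ 134.95; standard quotas: Alpha 3.060, Beta 3.816, Gamma 8.892, Delta 1.282, Epsilon 9.107, Zeta 8.574, Eta 5.269.
Rounding to the nearest integer gives Alpha 3, Beta 4, Gamma 9, Delta 1, Epsilon 9, Zeta 9, Eta 5 — total 40, matching the house size, so no adjustment is needed.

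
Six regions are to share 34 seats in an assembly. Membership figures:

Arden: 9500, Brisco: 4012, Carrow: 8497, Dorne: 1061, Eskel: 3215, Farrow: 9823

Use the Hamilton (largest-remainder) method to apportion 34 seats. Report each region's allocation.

Arden=9, Brisco=4, Carrow=8, Dorne=1, Eskel=3, Farrow=9

The standard divisor is 36108/34 = 1062.
Standard quotas: Arden 8.9454, Brisco 3.7778, Carrow 8.0009, Dorne 0.9991, Eskel 3.0273, Farrow 9.2495.
Lower quotas: Arden 8, Brisco 3, Carrow 8, Dorne 0, Eskel 3, Farrow 9 (sum 31, leaving 3 seats).
Remainders in descending order: Dorne 0.9991, Arden 0.9454, Brisco 0.7778, Farrow 0.2495, Eskel 0.0273, Carrow 0.0009.
Largest remainders: Dorne, Arden, Brisco receive the extra seats.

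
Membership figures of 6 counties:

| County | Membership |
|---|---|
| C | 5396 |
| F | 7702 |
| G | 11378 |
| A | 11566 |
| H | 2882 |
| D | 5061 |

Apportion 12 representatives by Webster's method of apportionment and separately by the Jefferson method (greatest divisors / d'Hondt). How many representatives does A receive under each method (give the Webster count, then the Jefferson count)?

3 and 4

Webster: C 2, F 2, G 3, A 3, H 1, D 1.
Jefferson: C 1, F 2, G 3, A 4, H 1, D 1.
A gets 3 under Webster and 4 under Jefferson.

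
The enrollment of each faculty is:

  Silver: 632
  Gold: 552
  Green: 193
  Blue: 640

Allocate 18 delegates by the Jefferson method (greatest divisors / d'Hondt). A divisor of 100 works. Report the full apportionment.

Silver=6, Gold=5, Green=1, Blue=6

With modified divisor 100: modified quotas Silver 6.320, Gold 5.520, Green 1.930, Blue 6.400.
Rounding down: Silver 6, Gold 5, Green 1, Blue 6 (total 18).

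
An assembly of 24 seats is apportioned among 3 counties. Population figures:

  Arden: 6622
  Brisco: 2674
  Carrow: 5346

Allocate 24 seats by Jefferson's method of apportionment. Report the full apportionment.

Arden 11, Brisco 4, Carrow 9

Standard divisor 14642/24 ≈ 610.083; standard quotas: Arden 10.854, Brisco 4.383, Carrow 8.763.
Rounding down gives 10, 4, 8 = 22 seats, so the divisor must be adjusted.
With modified divisor 570: modified quotas Arden 11.618, Brisco 4.691, Carrow 9.379.
Rounding down: Arden 11, Brisco 4, Carrow 9 (total 24).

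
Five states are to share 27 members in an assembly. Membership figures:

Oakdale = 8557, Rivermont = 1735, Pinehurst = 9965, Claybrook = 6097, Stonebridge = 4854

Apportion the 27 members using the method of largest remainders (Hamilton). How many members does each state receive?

Oakdale=7, Rivermont=2, Pinehurst=9, Claybrook=5, Stonebridge=4

Total 31208; standard divisor 31208/27 ≈ 1155.852.
Standard quotas: Oakdale 7.4032, Rivermont 1.5011, Pinehurst 8.6213, Claybrook 5.2749, Stonebridge 4.1995.
Lower quotas: Oakdale 7, Rivermont 1, Pinehurst 8, Claybrook 5, Stonebridge 4 (sum 25, leaving 2 seats).
Remainders in descending order: Pinehurst 0.6213, Rivermont 0.5011, Oakdale 0.4032, Claybrook 0.2749, Stonebridge 0.1995.
The surplus seats go to Pinehurst, Rivermont.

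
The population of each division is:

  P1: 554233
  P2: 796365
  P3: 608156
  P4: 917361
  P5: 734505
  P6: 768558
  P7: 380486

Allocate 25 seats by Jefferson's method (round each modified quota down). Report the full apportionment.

P1 3; P2 4; P3 3; P4 5; P5 4; P6 4; P7 2

Standard divisor 4759664/25 ≈ 190386.56; standard quotas: P1 2.911, P2 4.183, P3 3.194, P4 4.818, P5 3.858, P6 4.037, P7 1.998.
Rounding down gives 2, 4, 3, 4, 3, 4, 1 = 21 seats, so the divisor must be adjusted.
With modified divisor 171400: modified quotas P1 3.234, P2 4.646, P3 3.548, P4 5.352, P5 4.285, P6 4.484, P7 2.220.
Rounding down: P1 3, P2 4, P3 3, P4 5, P5 4, P6 4, P7 2 (total 25).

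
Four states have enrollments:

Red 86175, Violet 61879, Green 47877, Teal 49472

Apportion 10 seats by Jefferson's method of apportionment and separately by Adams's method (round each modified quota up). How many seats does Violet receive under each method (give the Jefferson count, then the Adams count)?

2 and 3

Jefferson: Red 4, Violet 2, Green 2, Teal 2.
Adams: Red 3, Violet 3, Green 2, Teal 2.
Violet gets 2 under Jefferson and 3 under Adams.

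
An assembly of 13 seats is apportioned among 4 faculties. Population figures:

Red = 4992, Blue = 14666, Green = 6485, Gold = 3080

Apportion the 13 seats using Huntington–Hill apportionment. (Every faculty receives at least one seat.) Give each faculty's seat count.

With divisor 2220: modified quotas Red 2.249, Blue 6.606, Green 2.921, Gold 1.387.
Geometric-mean thresholds: Red √(2·3)=2.449, Blue √(6·7)=6.481, Green √(2·3)=2.449, Gold √(1·2)=1.414.
Each quota rounded against its threshold gives Red 2, Blue 7, Green 3, Gold 1 (total 13).

Red: 2, Blue: 7, Green: 3, Gold: 1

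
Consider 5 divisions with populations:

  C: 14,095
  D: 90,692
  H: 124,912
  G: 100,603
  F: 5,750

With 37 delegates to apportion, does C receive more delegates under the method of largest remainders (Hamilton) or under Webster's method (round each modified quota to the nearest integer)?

Webster

Hamilton: C 1, D 10, H 14, G 11, F 1.
Webster: C 2, D 10, H 13, G 11, F 1.
C gets 1 under Hamilton and 2 under Webster.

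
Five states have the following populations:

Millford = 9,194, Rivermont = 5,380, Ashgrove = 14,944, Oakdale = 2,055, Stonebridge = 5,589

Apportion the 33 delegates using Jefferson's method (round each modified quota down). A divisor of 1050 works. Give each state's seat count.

Millford 8, Rivermont 5, Ashgrove 14, Oakdale 1, Stonebridge 5

With modified divisor 1050: modified quotas Millford 8.756, Rivermont 5.124, Ashgrove 14.232, Oakdale 1.957, Stonebridge 5.323.
Rounding down: Millford 8, Rivermont 5, Ashgrove 14, Oakdale 1, Stonebridge 5 (total 33).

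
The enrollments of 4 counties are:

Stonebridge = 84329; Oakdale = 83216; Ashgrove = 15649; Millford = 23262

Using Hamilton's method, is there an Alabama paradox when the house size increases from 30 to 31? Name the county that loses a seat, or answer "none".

At 30 seats: Stonebridge 12, Oakdale 12, Ashgrove 2, Millford 4.
At 31 seats: Stonebridge 13, Oakdale 13, Ashgrove 2, Millford 3.
Millford drops from 4 to 3.

Millford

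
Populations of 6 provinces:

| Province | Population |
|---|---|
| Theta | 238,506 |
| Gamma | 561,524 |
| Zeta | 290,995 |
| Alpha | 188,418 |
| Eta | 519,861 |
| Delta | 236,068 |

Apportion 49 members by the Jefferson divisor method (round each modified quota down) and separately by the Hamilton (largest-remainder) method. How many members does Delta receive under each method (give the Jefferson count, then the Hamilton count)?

Jefferson: Theta 6, Gamma 14, Zeta 7, Alpha 4, Eta 13, Delta 5.
Hamilton: Theta 6, Gamma 13, Zeta 7, Alpha 5, Eta 12, Delta 6.
Delta gets 5 under Jefferson and 6 under Hamilton.

5 and 6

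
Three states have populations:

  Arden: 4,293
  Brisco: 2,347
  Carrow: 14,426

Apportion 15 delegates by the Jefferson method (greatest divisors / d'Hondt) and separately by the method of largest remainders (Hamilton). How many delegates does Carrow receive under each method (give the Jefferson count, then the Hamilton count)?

11 and 10

Jefferson: Arden 3, Brisco 1, Carrow 11.
Hamilton: Arden 3, Brisco 2, Carrow 10.
Carrow gets 11 under Jefferson and 10 under Hamilton.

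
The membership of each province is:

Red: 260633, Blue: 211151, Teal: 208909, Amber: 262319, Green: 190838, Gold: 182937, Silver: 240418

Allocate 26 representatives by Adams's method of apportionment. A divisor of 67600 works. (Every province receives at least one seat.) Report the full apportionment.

With modified divisor 67600: modified quotas Red 3.856, Blue 3.124, Teal 3.090, Amber 3.880, Green 2.823, Gold 2.706, Silver 3.556.
Rounding up: Red 4, Blue 4, Teal 4, Amber 4, Green 3, Gold 3, Silver 4 (total 26).

Red=4, Blue=4, Teal=4, Amber=4, Green=3, Gold=3, Silver=4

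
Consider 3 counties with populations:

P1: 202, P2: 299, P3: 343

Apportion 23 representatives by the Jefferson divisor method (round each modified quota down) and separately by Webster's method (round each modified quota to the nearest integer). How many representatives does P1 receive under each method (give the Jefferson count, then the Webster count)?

Jefferson: P1 5, P2 8, P3 10.
Webster: P1 6, P2 8, P3 9.
P1 gets 5 under Jefferson and 6 under Webster.

5 and 6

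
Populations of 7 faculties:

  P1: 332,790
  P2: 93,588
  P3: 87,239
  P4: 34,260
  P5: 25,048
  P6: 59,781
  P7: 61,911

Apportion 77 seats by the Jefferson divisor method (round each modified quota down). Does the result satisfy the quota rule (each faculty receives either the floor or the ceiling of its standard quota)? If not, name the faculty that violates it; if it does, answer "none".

Standard quotas: P1 36.891, P2 10.374, P3 9.671, P4 3.798, P5 2.777, P6 6.627, P7 6.863.
Jefferson allocation: P1 38, P2 10, P3 10, P4 4, P5 2, P6 6, P7 7.
P1 has quota 36.891 (lower 36, upper 37) but receives 38 — outside the quota interval.

P1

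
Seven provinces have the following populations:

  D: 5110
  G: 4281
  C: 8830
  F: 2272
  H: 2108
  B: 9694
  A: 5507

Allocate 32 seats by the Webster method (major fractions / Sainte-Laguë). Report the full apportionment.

Standard divisor 37802/32 ≈ 1181.312; standard quotas: D 4.326, G 3.624, C 7.475, F 1.923, H 1.784, B 8.206, A 4.662.
Rounding to the nearest integer gives D 4, G 4, C 7, F 2, H 2, B 8, A 5 — total 32, matching the house size, so no adjustment is needed.

D 4, G 4, C 7, F 2, H 2, B 8, A 5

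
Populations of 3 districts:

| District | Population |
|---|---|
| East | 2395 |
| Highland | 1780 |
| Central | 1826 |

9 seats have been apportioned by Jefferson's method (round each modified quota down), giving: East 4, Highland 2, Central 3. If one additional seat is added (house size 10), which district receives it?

Highland

Priority for the next seat is population ÷ (current seats + 1).
Priorities: East 479.000, Highland 593.333, Central 456.500.
Highest priority: Highland.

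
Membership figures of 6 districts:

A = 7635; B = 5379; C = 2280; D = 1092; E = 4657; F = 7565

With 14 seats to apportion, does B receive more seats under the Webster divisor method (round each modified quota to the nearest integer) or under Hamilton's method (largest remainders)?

Webster: A 4, B 2, C 1, D 1, E 2, F 4.
Hamilton: A 4, B 3, C 1, D 0, E 2, F 4.
B gets 2 under Webster and 3 under Hamilton.

Hamilton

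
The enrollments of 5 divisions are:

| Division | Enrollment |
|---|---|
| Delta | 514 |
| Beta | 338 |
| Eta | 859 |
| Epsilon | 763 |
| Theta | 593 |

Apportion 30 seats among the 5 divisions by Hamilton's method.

Standard divisor: 3067 ÷ 30 ≈ 102.233.
Standard quotas: Delta 5.028, Beta 3.306, Eta 8.402, Epsilon 7.463, Theta 5.800.
Lower quotas: Delta 5, Beta 3, Eta 8, Epsilon 7, Theta 5 (sum 28, leaving 2 seats).
Remainders in descending order: Theta 0.800, Epsilon 0.463, Eta 0.402, Beta 0.306, Delta 0.028.
The surplus seats go to Theta, Epsilon.

Delta: 5, Beta: 3, Eta: 8, Epsilon: 8, Theta: 6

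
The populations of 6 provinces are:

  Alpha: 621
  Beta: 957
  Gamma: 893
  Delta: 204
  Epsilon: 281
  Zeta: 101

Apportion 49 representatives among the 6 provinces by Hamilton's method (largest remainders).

Alpha 10; Beta 15; Gamma 14; Delta 3; Epsilon 5; Zeta 2

Total 3057; standard divisor 3057/49 ≈ 62.388.
Standard quotas: Alpha 9.954, Beta 15.340, Gamma 14.314, Delta 3.270, Epsilon 4.504, Zeta 1.619.
Lower quotas: Alpha 9, Beta 15, Gamma 14, Delta 3, Epsilon 4, Zeta 1 (sum 46, leaving 3 seats).
Remainders in descending order: Alpha 0.954, Zeta 0.619, Epsilon 0.504, Beta 0.340, Gamma 0.314, Delta 0.270.
Largest remainders: Alpha, Zeta, Epsilon receive the extra seats.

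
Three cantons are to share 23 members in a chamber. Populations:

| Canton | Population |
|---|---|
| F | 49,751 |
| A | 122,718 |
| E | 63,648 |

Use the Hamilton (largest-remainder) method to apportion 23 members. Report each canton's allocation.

The standard divisor is 236117/23 ≈ 10265.957.
Standard quotas: F 4.8462, A 11.9539, E 6.1999.
Lower quotas: F 4, A 11, E 6 (sum 21, leaving 2 seats).
Remainders in descending order: A 0.9539, F 0.8462, E 0.1999.
The surplus seats go to A, F.

F 5, A 12, E 6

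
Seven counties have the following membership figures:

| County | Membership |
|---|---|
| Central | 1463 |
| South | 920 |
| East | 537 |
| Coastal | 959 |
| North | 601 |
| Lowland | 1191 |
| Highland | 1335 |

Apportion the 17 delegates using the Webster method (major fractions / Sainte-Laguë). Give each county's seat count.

Central=4; South=2; East=1; Coastal=2; North=2; Lowland=3; Highland=3

Standard divisor 7006/17 ≈ 412.118; standard quotas: Central 3.550, South 2.232, East 1.303, Coastal 2.327, North 1.458, Lowland 2.890, Highland 3.239.
Rounding to the nearest integer gives 4, 2, 1, 2, 1, 3, 3 = 16 seats, so the divisor must be adjusted.
With modified divisor 390: modified quotas Central 3.751, South 2.359, East 1.377, Coastal 2.459, North 1.541, Lowland 3.054, Highland 3.423.
Rounding to the nearest integer: Central 4, South 2, East 1, Coastal 2, North 2, Lowland 3, Highland 3 (total 17).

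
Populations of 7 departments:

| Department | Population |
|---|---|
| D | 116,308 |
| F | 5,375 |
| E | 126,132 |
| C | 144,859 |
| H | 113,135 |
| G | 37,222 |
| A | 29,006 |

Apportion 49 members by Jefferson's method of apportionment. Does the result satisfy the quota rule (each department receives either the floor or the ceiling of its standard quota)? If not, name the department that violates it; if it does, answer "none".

none

Standard quotas: D 9.963, F 0.460, E 10.804, C 12.408, H 9.691, G 3.188, A 2.485.
Jefferson allocation: D 10, F 0, E 11, C 13, H 10, G 3, A 2.
Every allocation lies between the lower and upper quota.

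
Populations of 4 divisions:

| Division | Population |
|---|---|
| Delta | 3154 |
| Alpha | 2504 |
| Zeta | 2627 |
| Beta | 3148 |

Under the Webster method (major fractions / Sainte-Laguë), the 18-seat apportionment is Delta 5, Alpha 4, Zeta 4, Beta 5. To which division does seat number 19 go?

Zeta

Priority for the next seat is population ÷ (current seats + 0.5).
Priorities: Delta 573.455, Alpha 556.444, Zeta 583.778, Beta 572.364.
Highest priority: Zeta.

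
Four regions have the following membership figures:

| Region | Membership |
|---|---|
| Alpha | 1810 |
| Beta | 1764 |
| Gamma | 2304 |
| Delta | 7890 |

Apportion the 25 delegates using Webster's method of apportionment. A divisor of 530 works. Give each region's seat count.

With modified divisor 530: modified quotas Alpha 3.415, Beta 3.328, Gamma 4.347, Delta 14.887.
Rounding to the nearest integer: Alpha 3, Beta 3, Gamma 4, Delta 15 (total 25).

Alpha=3, Beta=3, Gamma=4, Delta=15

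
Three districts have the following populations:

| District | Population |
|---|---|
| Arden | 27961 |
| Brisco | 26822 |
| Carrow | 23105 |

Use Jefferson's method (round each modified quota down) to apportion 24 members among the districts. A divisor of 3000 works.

With modified divisor 3000: modified quotas Arden 9.320, Brisco 8.941, Carrow 7.702.
Rounding down: Arden 9, Brisco 8, Carrow 7 (total 24).

Arden 9, Brisco 8, Carrow 7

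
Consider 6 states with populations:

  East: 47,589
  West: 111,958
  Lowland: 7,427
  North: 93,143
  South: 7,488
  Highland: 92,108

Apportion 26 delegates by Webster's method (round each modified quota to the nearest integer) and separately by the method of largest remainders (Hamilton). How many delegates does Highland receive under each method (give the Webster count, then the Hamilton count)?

6 and 7

Webster: East 3, West 8, Lowland 1, North 7, South 1, Highland 6.
Hamilton: East 3, West 8, Lowland 0, North 7, South 1, Highland 7.
Highland gets 6 under Webster and 7 under Hamilton.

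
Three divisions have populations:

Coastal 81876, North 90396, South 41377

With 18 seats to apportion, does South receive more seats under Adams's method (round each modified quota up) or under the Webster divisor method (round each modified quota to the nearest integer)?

Adams: Coastal 7, North 7, South 4.
Webster: Coastal 7, North 8, South 3.
South gets 4 under Adams and 3 under Webster.

Adams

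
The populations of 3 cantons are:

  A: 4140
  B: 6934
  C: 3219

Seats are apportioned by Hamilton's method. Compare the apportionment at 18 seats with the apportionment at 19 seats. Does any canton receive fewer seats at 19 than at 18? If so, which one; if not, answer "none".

At 18 seats: A 5, B 9, C 4.
At 19 seats: A 6, B 9, C 4.
No canton's allocation decreased.

none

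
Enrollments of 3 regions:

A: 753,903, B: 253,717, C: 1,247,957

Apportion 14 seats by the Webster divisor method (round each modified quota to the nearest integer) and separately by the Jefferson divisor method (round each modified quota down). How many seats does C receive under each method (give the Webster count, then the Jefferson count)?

Webster: A 5, B 2, C 7.
Jefferson: A 5, B 1, C 8.
C gets 7 under Webster and 8 under Jefferson.

7 and 8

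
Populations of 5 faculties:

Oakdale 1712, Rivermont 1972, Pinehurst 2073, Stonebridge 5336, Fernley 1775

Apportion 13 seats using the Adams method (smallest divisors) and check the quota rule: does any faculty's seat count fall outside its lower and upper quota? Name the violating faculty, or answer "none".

none

Standard quotas: Oakdale 1.730, Rivermont 1.992, Pinehurst 2.094, Stonebridge 5.391, Fernley 1.793.
Adams allocation: Oakdale 2, Rivermont 2, Pinehurst 2, Stonebridge 5, Fernley 2.
Every allocation lies between the lower and upper quota.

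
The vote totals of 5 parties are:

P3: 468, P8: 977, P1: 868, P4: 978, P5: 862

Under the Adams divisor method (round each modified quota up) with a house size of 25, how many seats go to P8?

6

Standard divisor 4153/25 ≈ 166.12; standard quotas: P3 2.817, P8 5.881, P1 5.225, P4 5.887, P5 5.189.
Rounding up gives 3, 6, 6, 6, 6 = 27 seats, so the divisor must be adjusted.
With modified divisor 180: modified quotas P3 2.600, P8 5.428, P1 4.822, P4 5.433, P5 4.789.
Rounding up: P3 3, P8 6, P1 5, P4 6, P5 5 (total 25).
P8 receives 6.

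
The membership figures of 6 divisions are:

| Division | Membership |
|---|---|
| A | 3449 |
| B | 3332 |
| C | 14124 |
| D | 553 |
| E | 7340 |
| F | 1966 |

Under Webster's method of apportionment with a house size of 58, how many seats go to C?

27

Standard divisor 30764/58 ≈ 530.414; standard quotas: A 6.502, B 6.282, C 26.628, D 1.043, E 13.838, F 3.707.
Rounding to the nearest integer gives 7, 6, 27, 1, 14, 4 = 59 seats, so the divisor must be adjusted.
With modified divisor 532.27: modified quotas A 6.480, B 6.260, C 26.535, D 1.039, E 13.790, F 3.694.
Rounding to the nearest integer: A 6, B 6, C 27, D 1, E 14, F 4 (total 58).
C receives 27.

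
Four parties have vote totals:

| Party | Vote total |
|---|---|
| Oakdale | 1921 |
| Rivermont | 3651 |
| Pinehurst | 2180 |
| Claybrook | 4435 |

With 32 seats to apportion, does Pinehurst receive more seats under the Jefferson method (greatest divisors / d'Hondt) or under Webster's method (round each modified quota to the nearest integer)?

Webster

Jefferson: Oakdale 5, Rivermont 10, Pinehurst 5, Claybrook 12.
Webster: Oakdale 5, Rivermont 9, Pinehurst 6, Claybrook 12.
Pinehurst gets 5 under Jefferson and 6 under Webster.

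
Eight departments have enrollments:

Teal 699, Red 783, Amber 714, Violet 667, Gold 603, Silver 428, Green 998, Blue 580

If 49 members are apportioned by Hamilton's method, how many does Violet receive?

Total 5472; standard divisor 5472/49 ≈ 111.673.
Standard quotas: Teal 6.259, Red 7.012, Amber 6.394, Violet 5.973, Gold 5.400, Silver 3.833, Green 8.937, Blue 5.194.
Lower quotas: Teal 6, Red 7, Amber 6, Violet 5, Gold 5, Silver 3, Green 8, Blue 5 (sum 45, leaving 4 seats).
Remainders in descending order: Violet 0.973, Green 0.937, Silver 0.833, Gold 0.400, Amber 0.394, Teal 0.259, Blue 0.194, Red 0.012.
The surplus seats go to Violet, Green, Silver, Gold.
Violet receives 6.

6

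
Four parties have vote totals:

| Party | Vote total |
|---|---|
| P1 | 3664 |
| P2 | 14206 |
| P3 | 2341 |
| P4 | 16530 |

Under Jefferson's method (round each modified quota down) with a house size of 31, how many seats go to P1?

Standard divisor 36741/31 ≈ 1185.194; standard quotas: P1 3.091, P2 11.986, P3 1.975, P4 13.947.
Rounding down gives 3, 11, 1, 13 = 28 seats, so the divisor must be adjusted.
With modified divisor 1140: modified quotas P1 3.214, P2 12.461, P3 2.054, P4 14.500.
Rounding down: P1 3, P2 12, P3 2, P4 14 (total 31).
P1 receives 3.

3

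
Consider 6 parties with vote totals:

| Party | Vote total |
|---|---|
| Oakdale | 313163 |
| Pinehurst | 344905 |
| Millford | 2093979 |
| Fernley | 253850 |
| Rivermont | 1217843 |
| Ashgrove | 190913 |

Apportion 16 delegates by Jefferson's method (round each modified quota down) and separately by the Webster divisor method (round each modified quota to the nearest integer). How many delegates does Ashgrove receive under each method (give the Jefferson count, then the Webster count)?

0 and 1

Jefferson: Oakdale 1, Pinehurst 1, Millford 8, Fernley 1, Rivermont 5, Ashgrove 0.
Webster: Oakdale 1, Pinehurst 1, Millford 8, Fernley 1, Rivermont 4, Ashgrove 1.
Ashgrove gets 0 under Jefferson and 1 under Webster.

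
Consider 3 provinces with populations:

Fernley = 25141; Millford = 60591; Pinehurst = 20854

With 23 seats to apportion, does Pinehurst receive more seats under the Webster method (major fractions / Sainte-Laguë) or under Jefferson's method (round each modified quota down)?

Webster

Webster: Fernley 5, Millford 13, Pinehurst 5.
Jefferson: Fernley 5, Millford 14, Pinehurst 4.
Pinehurst gets 5 under Webster and 4 under Jefferson.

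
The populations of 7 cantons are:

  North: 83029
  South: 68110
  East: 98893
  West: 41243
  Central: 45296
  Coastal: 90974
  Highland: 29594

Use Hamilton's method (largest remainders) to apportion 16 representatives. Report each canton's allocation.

North 3; South 2; East 4; West 1; Central 2; Coastal 3; Highland 1

Standard divisor: 457139 ÷ 16 ≈ 28571.188.
Standard quotas: North 2.9060, South 2.3839, East 3.4613, West 1.4435, Central 1.5854, Coastal 3.1841, Highland 1.0358.
Lower quotas: North 2, South 2, East 3, West 1, Central 1, Coastal 3, Highland 1 (sum 13, leaving 3 seats).
Remainders in descending order: North 0.9060, Central 0.5854, East 0.4613, West 0.4435, South 0.3839, Coastal 0.1841, Highland 0.0358.
The surplus seats go to North, Central, East.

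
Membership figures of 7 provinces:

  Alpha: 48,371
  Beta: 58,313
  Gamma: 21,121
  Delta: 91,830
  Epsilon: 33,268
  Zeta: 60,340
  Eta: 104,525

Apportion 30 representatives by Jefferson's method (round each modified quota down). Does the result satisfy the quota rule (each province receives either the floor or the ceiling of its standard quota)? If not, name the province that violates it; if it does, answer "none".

Standard quotas: Alpha 3.474, Beta 4.187, Gamma 1.517, Delta 6.594, Epsilon 2.389, Zeta 4.333, Eta 7.506.
Jefferson allocation: Alpha 4, Beta 4, Gamma 1, Delta 7, Epsilon 2, Zeta 4, Eta 8.
Every allocation lies between the lower and upper quota.

none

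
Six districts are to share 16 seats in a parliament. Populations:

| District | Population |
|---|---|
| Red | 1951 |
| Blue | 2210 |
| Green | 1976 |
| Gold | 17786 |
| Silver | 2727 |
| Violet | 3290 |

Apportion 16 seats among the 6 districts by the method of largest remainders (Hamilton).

Standard divisor: 29940 ÷ 16 ≈ 1871.25.
Standard quotas: Red 1.0426, Blue 1.1810, Green 1.0560, Gold 9.5049, Silver 1.4573, Violet 1.7582.
Lower quotas: Red 1, Blue 1, Green 1, Gold 9, Silver 1, Violet 1 (sum 14, leaving 2 seats).
Remainders in descending order: Violet 0.7582, Gold 0.5049, Silver 0.4573, Blue 0.1810, Green 0.0560, Red 0.0426.
Largest remainders: Violet, Gold receive the extra seats.

Red: 1; Blue: 1; Green: 1; Gold: 10; Silver: 1; Violet: 2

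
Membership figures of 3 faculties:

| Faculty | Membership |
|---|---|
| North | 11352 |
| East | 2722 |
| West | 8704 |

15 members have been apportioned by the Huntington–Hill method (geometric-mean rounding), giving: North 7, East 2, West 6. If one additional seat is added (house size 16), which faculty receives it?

Priority for the next seat is population ÷ (√(s·(s+1))).
Priorities: North 1516.975, East 1111.252, West 1343.056.
Highest priority: North.

North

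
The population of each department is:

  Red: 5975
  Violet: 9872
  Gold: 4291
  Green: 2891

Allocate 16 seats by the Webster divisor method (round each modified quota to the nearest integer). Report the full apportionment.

Standard divisor 23029/16 ≈ 1439.312; standard quotas: Red 4.151, Violet 6.859, Gold 2.981, Green 2.009.
Rounding to the nearest integer gives Red 4, Violet 7, Gold 3, Green 2 — total 16, matching the house size, so no adjustment is needed.

Red: 4, Violet: 7, Gold: 3, Green: 2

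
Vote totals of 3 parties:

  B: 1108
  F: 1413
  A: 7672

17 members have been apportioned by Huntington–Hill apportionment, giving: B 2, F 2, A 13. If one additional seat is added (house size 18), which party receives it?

Priority for the next seat is population ÷ (√(s·(s+1))).
Priorities: B 452.339, F 576.855, A 568.686.
Highest priority: F.

F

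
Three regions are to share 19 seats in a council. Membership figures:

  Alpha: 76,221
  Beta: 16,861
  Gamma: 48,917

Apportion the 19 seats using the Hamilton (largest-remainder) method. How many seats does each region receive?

Total 141999; standard divisor 141999/19 ≈ 7473.632.
Standard quotas: Alpha 10.1987, Beta 2.2561, Gamma 6.5453.
Lower quotas: Alpha 10, Beta 2, Gamma 6 (sum 18, leaving 1 seat).
Remainders in descending order: Gamma 0.5453, Beta 0.2561, Alpha 0.1987.
The surplus seat goes to Gamma.

Alpha: 10, Beta: 2, Gamma: 7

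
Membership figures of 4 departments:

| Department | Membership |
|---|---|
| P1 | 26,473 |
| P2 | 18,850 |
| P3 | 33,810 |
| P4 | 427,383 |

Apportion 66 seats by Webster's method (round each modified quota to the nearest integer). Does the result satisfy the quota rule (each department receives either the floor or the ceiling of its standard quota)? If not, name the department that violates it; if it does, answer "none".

P4

Standard quotas: P1 3.449, P2 2.456, P3 4.406, P4 55.689.
Webster allocation: P1 3, P2 2, P3 4, P4 57.
P4 has quota 55.689 (lower 55, upper 56) but receives 57 — outside the quota interval.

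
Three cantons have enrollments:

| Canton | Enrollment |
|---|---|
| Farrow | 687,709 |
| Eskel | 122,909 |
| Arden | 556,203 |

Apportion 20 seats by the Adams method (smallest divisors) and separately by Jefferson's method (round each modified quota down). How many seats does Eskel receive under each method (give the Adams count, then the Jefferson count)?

Adams: Farrow 10, Eskel 2, Arden 8.
Jefferson: Farrow 11, Eskel 1, Arden 8.
Eskel gets 2 under Adams and 1 under Jefferson.

2 and 1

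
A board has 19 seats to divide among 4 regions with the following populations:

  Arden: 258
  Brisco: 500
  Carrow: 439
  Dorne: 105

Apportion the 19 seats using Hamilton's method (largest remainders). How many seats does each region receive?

The standard divisor is 1302/19 ≈ 68.526.
Standard quotas: Arden 3.765, Brisco 7.296, Carrow 6.406, Dorne 1.532.
Lower quotas: Arden 3, Brisco 7, Carrow 6, Dorne 1 (sum 17, leaving 2 seats).
Remainders in descending order: Arden 0.765, Dorne 0.532, Carrow 0.406, Brisco 0.296.
Largest remainders: Arden, Dorne receive the extra seats.

Arden=4, Brisco=7, Carrow=6, Dorne=2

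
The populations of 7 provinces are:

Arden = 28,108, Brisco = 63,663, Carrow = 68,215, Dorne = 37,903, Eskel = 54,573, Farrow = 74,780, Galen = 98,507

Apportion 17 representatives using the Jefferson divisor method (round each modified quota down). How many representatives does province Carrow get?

Standard divisor 425749/17 ≈ 25044.059; standard quotas: Arden 1.122, Brisco 2.542, Carrow 2.724, Dorne 1.513, Eskel 2.179, Farrow 2.986, Galen 3.933.
Rounding down gives 1, 2, 2, 1, 2, 2, 3 = 13 seats, so the divisor must be adjusted.
With modified divisor 20500: modified quotas Arden 1.371, Brisco 3.106, Carrow 3.328, Dorne 1.849, Eskel 2.662, Farrow 3.648, Galen 4.805.
Rounding down: Arden 1, Brisco 3, Carrow 3, Dorne 1, Eskel 2, Farrow 3, Galen 4 (total 17).
Carrow receives 3.

3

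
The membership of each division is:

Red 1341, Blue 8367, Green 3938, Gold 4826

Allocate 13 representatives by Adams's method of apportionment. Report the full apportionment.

Red=1; Blue=6; Green=3; Gold=3

Standard divisor 18472/13 ≈ 1420.923; standard quotas: Red 0.944, Blue 5.888, Green 2.771, Gold 3.396.
Rounding up gives 1, 6, 3, 4 = 14 seats, so the divisor must be adjusted.
With modified divisor 1640: modified quotas Red 0.818, Blue 5.102, Green 2.401, Gold 2.943.
Rounding up: Red 1, Blue 6, Green 3, Gold 3 (total 13).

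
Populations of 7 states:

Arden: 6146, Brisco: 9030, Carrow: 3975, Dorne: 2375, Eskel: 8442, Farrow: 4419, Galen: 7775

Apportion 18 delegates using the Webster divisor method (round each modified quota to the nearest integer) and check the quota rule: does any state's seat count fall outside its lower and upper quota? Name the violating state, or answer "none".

none

Standard quotas: Arden 2.624, Brisco 3.855, Carrow 1.697, Dorne 1.014, Eskel 3.604, Farrow 1.887, Galen 3.319.
Webster allocation: Arden 3, Brisco 4, Carrow 2, Dorne 1, Eskel 3, Farrow 2, Galen 3.
Every allocation lies between the lower and upper quota.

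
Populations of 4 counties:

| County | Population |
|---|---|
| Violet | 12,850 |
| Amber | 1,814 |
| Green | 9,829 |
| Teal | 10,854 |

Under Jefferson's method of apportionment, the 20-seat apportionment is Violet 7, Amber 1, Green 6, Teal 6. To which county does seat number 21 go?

Priority for the next seat is population ÷ (current seats + 1).
Priorities: Violet 1606.250, Amber 907.000, Green 1404.143, Teal 1550.571.
Highest priority: Violet.

Violet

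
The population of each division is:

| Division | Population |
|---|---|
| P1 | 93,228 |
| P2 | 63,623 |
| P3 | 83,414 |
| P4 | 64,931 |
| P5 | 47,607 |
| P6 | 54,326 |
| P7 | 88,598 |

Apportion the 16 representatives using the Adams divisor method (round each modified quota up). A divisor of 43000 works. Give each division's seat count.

P1: 3, P2: 2, P3: 2, P4: 2, P5: 2, P6: 2, P7: 3

With modified divisor 43000: modified quotas P1 2.168, P2 1.480, P3 1.940, P4 1.510, P5 1.107, P6 1.263, P7 2.060.
Rounding up: P1 3, P2 2, P3 2, P4 2, P5 2, P6 2, P7 3 (total 16).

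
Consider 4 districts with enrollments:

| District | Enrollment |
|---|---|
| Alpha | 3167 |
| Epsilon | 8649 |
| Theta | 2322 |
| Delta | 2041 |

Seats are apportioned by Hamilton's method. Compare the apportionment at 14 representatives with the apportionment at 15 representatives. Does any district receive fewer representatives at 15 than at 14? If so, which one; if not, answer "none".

At 14 seats: Alpha 3, Epsilon 7, Theta 2, Delta 2.
At 15 seats: Alpha 3, Epsilon 8, Theta 2, Delta 2.
No district's allocation decreased.

none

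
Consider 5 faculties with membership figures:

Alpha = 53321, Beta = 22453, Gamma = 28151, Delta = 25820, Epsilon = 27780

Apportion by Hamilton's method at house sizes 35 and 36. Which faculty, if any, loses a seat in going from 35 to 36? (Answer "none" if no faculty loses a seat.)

At 35 seats: Alpha 12, Beta 5, Gamma 6, Delta 6, Epsilon 6.
At 36 seats: Alpha 12, Beta 5, Gamma 7, Delta 6, Epsilon 6.
No faculty's allocation decreased.

none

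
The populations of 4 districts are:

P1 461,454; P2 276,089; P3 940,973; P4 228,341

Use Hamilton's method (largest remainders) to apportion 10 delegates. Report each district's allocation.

The standard divisor is 1906857/10 ≈ 190685.7.
Standard quotas: P1 2.4200, P2 1.4479, P3 4.9347, P4 1.1975.
Lower quotas: P1 2, P2 1, P3 4, P4 1 (sum 8, leaving 2 seats).
Remainders in descending order: P3 0.9347, P2 0.4479, P1 0.4200, P4 0.1975.
Largest remainders: P3, P2 receive the extra seats.

P1 2, P2 2, P3 5, P4 1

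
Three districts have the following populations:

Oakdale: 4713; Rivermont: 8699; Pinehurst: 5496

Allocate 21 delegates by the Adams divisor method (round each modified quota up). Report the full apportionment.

Standard divisor 18908/21 ≈ 900.381; standard quotas: Oakdale 5.234, Rivermont 9.661, Pinehurst 6.104.
Rounding up gives 6, 10, 7 = 23 seats, so the divisor must be adjusted.
With modified divisor 950: modified quotas Oakdale 4.961, Rivermont 9.157, Pinehurst 5.785.
Rounding up: Oakdale 5, Rivermont 10, Pinehurst 6 (total 21).

Oakdale=5, Rivermont=10, Pinehurst=6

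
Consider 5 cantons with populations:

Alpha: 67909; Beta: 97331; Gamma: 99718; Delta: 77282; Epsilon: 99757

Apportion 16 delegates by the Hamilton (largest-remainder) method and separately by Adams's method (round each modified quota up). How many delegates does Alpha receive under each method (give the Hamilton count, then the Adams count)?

2 and 3

Hamilton: Alpha 2, Beta 3, Gamma 4, Delta 3, Epsilon 4.
Adams: Alpha 3, Beta 3, Gamma 3, Delta 3, Epsilon 4.
Alpha gets 2 under Hamilton and 3 under Adams.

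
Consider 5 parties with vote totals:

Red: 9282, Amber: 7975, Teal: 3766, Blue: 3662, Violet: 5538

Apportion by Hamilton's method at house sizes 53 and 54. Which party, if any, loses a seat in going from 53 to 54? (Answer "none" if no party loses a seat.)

At 53 seats: Red 16, Amber 14, Teal 7, Blue 6, Violet 10.
At 54 seats: Red 17, Amber 14, Teal 7, Blue 6, Violet 10.
No party's allocation decreased.

none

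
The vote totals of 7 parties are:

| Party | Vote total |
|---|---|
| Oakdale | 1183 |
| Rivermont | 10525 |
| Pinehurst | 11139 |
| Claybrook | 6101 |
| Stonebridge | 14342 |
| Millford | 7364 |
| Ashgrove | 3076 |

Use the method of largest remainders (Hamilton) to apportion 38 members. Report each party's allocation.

The standard divisor is 53730/38 ≈ 1413.947.
Standard quotas: Oakdale 0.8367, Rivermont 7.4437, Pinehurst 7.8779, Claybrook 4.3149, Stonebridge 10.1432, Millford 5.2081, Ashgrove 2.1755.
Lower quotas: Oakdale 0, Rivermont 7, Pinehurst 7, Claybrook 4, Stonebridge 10, Millford 5, Ashgrove 2 (sum 35, leaving 3 seats).
Remainders in descending order: Pinehurst 0.8779, Oakdale 0.8367, Rivermont 0.4437, Claybrook 0.3149, Millford 0.2081, Ashgrove 0.1755, Stonebridge 0.1432.
The surplus seats go to Pinehurst, Oakdale, Rivermont.

Oakdale: 1, Rivermont: 8, Pinehurst: 8, Claybrook: 4, Stonebridge: 10, Millford: 5, Ashgrove: 2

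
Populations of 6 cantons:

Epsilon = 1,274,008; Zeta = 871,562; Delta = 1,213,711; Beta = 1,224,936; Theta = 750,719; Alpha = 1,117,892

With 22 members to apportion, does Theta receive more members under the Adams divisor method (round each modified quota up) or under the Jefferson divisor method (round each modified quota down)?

Adams

Adams: Epsilon 4, Zeta 3, Delta 4, Beta 4, Theta 3, Alpha 4.
Jefferson: Epsilon 5, Zeta 3, Delta 4, Beta 4, Theta 2, Alpha 4.
Theta gets 3 under Adams and 2 under Jefferson.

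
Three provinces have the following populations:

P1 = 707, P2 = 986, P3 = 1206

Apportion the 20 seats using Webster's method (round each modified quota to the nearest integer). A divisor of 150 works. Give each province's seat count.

P1: 5; P2: 7; P3: 8

With modified divisor 150: modified quotas P1 4.713, P2 6.573, P3 8.040.
Rounding to the nearest integer: P1 5, P2 7, P3 8 (total 20).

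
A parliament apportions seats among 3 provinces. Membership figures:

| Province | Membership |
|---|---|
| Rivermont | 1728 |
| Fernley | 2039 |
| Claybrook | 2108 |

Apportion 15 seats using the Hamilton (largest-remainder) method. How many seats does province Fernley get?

Standard divisor: 5875 ÷ 15 ≈ 391.667.
Standard quotas: Rivermont 4.412, Fernley 5.206, Claybrook 5.382.
Lower quotas: Rivermont 4, Fernley 5, Claybrook 5 (sum 14, leaving 1 seat).
Remainders in descending order: Rivermont 0.412, Claybrook 0.382, Fernley 0.206.
Largest remainder: Rivermont receives the extra seat.
Fernley receives 5.

5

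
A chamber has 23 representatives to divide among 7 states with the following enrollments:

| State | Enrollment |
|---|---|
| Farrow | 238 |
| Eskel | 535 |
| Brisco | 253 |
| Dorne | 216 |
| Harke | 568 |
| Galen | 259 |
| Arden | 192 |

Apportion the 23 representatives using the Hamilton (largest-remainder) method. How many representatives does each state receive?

Standard divisor: 2261 ÷ 23 ≈ 98.304.
Standard quotas: Farrow 2.421, Eskel 5.442, Brisco 2.574, Dorne 2.197, Harke 5.778, Galen 2.635, Arden 1.953.
Lower quotas: Farrow 2, Eskel 5, Brisco 2, Dorne 2, Harke 5, Galen 2, Arden 1 (sum 19, leaving 4 seats).
Remainders in descending order: Arden 0.953, Harke 0.778, Galen 0.635, Brisco 0.574, Eskel 0.442, Farrow 0.421, Dorne 0.197.
Largest remainders: Arden, Harke, Galen, Brisco receive the extra seats.

Farrow 2; Eskel 5; Brisco 3; Dorne 2; Harke 6; Galen 3; Arden 2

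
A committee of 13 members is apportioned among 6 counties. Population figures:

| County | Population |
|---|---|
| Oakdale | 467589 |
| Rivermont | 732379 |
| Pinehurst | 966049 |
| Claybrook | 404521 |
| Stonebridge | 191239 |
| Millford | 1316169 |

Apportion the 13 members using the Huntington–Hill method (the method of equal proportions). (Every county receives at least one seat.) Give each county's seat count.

Oakdale: 2, Rivermont: 2, Pinehurst: 3, Claybrook: 1, Stonebridge: 1, Millford: 4

With divisor 314814: modified quotas Oakdale 1.485, Rivermont 2.326, Pinehurst 3.069, Claybrook 1.285, Stonebridge 0.607, Millford 4.181.
Geometric-mean thresholds: Oakdale √(1·2)=1.414, Rivermont √(2·3)=2.449, Pinehurst √(3·4)=3.464, Claybrook √(1·2)=1.414, Stonebridge (min 1), Millford √(4·5)=4.472.
Each quota rounded against its threshold gives Oakdale 2, Rivermont 2, Pinehurst 3, Claybrook 1, Stonebridge 1, Millford 4 (total 13).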